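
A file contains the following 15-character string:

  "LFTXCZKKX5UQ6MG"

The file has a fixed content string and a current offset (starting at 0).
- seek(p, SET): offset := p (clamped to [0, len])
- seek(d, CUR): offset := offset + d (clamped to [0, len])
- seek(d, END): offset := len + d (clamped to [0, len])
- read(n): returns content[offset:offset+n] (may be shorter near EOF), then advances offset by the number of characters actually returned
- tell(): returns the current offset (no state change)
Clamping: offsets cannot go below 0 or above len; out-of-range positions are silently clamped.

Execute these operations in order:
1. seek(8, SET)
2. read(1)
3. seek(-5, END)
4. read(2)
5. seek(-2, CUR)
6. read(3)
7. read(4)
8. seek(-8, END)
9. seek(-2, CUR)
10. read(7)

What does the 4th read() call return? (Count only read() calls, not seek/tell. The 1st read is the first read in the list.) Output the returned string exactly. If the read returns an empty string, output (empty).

Answer: MG

Derivation:
After 1 (seek(8, SET)): offset=8
After 2 (read(1)): returned 'X', offset=9
After 3 (seek(-5, END)): offset=10
After 4 (read(2)): returned 'UQ', offset=12
After 5 (seek(-2, CUR)): offset=10
After 6 (read(3)): returned 'UQ6', offset=13
After 7 (read(4)): returned 'MG', offset=15
After 8 (seek(-8, END)): offset=7
After 9 (seek(-2, CUR)): offset=5
After 10 (read(7)): returned 'ZKKX5UQ', offset=12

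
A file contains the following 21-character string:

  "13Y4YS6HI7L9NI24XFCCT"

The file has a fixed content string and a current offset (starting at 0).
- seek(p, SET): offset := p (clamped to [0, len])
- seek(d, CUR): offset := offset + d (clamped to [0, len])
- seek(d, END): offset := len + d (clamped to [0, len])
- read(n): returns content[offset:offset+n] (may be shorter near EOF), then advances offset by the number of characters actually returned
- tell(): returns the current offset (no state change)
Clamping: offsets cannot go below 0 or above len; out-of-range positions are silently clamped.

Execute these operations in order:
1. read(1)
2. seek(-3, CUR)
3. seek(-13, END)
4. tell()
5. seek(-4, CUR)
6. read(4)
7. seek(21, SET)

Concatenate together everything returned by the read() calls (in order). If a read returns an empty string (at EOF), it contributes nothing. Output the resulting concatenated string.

Answer: 1YS6H

Derivation:
After 1 (read(1)): returned '1', offset=1
After 2 (seek(-3, CUR)): offset=0
After 3 (seek(-13, END)): offset=8
After 4 (tell()): offset=8
After 5 (seek(-4, CUR)): offset=4
After 6 (read(4)): returned 'YS6H', offset=8
After 7 (seek(21, SET)): offset=21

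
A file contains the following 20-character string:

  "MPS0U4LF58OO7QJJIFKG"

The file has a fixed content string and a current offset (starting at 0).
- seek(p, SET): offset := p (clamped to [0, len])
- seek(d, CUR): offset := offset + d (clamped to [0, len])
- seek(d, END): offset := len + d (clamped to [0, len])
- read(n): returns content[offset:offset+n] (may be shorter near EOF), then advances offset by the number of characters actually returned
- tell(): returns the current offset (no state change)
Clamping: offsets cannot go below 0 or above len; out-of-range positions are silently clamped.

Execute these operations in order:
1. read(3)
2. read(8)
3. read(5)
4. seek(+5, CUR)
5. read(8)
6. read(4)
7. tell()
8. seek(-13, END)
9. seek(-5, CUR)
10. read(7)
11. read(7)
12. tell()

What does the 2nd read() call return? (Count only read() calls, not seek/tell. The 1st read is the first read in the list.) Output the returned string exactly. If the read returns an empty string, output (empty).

Answer: 0U4LF58O

Derivation:
After 1 (read(3)): returned 'MPS', offset=3
After 2 (read(8)): returned '0U4LF58O', offset=11
After 3 (read(5)): returned 'O7QJJ', offset=16
After 4 (seek(+5, CUR)): offset=20
After 5 (read(8)): returned '', offset=20
After 6 (read(4)): returned '', offset=20
After 7 (tell()): offset=20
After 8 (seek(-13, END)): offset=7
After 9 (seek(-5, CUR)): offset=2
After 10 (read(7)): returned 'S0U4LF5', offset=9
After 11 (read(7)): returned '8OO7QJJ', offset=16
After 12 (tell()): offset=16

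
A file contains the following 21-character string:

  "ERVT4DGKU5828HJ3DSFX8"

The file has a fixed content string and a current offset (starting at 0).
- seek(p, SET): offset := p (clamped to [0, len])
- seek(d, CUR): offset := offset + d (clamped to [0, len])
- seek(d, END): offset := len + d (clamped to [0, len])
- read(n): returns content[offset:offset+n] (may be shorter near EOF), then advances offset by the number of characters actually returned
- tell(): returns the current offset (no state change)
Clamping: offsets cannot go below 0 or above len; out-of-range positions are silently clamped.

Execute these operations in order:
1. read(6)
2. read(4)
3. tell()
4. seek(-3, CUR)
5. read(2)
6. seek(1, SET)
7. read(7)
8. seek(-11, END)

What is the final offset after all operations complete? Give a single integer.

Answer: 10

Derivation:
After 1 (read(6)): returned 'ERVT4D', offset=6
After 2 (read(4)): returned 'GKU5', offset=10
After 3 (tell()): offset=10
After 4 (seek(-3, CUR)): offset=7
After 5 (read(2)): returned 'KU', offset=9
After 6 (seek(1, SET)): offset=1
After 7 (read(7)): returned 'RVT4DGK', offset=8
After 8 (seek(-11, END)): offset=10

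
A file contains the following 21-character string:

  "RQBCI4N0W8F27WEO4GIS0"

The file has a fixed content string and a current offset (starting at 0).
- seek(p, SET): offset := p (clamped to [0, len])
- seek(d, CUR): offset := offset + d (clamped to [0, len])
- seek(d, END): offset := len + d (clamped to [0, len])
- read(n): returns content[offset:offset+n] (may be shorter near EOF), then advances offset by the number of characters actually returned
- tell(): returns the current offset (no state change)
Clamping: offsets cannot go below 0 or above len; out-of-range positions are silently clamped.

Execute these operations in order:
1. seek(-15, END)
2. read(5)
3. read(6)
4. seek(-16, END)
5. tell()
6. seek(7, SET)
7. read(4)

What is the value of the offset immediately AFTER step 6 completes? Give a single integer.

Answer: 7

Derivation:
After 1 (seek(-15, END)): offset=6
After 2 (read(5)): returned 'N0W8F', offset=11
After 3 (read(6)): returned '27WEO4', offset=17
After 4 (seek(-16, END)): offset=5
After 5 (tell()): offset=5
After 6 (seek(7, SET)): offset=7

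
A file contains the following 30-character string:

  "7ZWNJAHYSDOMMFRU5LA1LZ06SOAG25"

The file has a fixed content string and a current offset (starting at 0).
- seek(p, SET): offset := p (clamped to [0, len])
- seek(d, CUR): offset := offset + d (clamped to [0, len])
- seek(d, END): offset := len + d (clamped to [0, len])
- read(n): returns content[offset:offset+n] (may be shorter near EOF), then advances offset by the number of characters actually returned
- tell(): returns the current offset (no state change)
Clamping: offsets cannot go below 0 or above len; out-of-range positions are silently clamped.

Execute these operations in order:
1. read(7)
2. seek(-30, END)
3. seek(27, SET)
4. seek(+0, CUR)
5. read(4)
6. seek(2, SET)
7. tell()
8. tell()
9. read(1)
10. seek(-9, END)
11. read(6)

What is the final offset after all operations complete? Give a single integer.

After 1 (read(7)): returned '7ZWNJAH', offset=7
After 2 (seek(-30, END)): offset=0
After 3 (seek(27, SET)): offset=27
After 4 (seek(+0, CUR)): offset=27
After 5 (read(4)): returned 'G25', offset=30
After 6 (seek(2, SET)): offset=2
After 7 (tell()): offset=2
After 8 (tell()): offset=2
After 9 (read(1)): returned 'W', offset=3
After 10 (seek(-9, END)): offset=21
After 11 (read(6)): returned 'Z06SOA', offset=27

Answer: 27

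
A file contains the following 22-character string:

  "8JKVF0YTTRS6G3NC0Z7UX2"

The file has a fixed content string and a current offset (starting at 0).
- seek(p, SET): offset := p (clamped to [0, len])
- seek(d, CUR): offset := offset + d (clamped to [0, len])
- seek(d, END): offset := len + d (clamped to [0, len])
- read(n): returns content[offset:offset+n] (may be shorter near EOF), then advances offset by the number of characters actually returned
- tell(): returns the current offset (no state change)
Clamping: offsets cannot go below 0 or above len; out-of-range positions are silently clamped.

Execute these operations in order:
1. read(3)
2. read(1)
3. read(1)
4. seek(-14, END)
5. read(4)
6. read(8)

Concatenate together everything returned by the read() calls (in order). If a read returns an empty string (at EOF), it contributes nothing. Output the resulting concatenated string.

After 1 (read(3)): returned '8JK', offset=3
After 2 (read(1)): returned 'V', offset=4
After 3 (read(1)): returned 'F', offset=5
After 4 (seek(-14, END)): offset=8
After 5 (read(4)): returned 'TRS6', offset=12
After 6 (read(8)): returned 'G3NC0Z7U', offset=20

Answer: 8JKVFTRS6G3NC0Z7U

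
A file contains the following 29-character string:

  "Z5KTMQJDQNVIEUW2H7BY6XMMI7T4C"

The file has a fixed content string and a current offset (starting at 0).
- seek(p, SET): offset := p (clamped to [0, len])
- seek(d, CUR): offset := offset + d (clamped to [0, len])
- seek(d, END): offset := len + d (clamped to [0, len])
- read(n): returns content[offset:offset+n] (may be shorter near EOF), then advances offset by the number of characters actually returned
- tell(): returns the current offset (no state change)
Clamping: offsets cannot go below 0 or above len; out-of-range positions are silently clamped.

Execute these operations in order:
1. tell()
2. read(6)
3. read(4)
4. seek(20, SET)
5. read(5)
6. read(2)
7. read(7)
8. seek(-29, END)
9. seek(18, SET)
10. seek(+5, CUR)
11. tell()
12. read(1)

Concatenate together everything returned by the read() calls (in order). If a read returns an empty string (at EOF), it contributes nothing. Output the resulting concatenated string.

Answer: Z5KTMQJDQN6XMMI7T4CM

Derivation:
After 1 (tell()): offset=0
After 2 (read(6)): returned 'Z5KTMQ', offset=6
After 3 (read(4)): returned 'JDQN', offset=10
After 4 (seek(20, SET)): offset=20
After 5 (read(5)): returned '6XMMI', offset=25
After 6 (read(2)): returned '7T', offset=27
After 7 (read(7)): returned '4C', offset=29
After 8 (seek(-29, END)): offset=0
After 9 (seek(18, SET)): offset=18
After 10 (seek(+5, CUR)): offset=23
After 11 (tell()): offset=23
After 12 (read(1)): returned 'M', offset=24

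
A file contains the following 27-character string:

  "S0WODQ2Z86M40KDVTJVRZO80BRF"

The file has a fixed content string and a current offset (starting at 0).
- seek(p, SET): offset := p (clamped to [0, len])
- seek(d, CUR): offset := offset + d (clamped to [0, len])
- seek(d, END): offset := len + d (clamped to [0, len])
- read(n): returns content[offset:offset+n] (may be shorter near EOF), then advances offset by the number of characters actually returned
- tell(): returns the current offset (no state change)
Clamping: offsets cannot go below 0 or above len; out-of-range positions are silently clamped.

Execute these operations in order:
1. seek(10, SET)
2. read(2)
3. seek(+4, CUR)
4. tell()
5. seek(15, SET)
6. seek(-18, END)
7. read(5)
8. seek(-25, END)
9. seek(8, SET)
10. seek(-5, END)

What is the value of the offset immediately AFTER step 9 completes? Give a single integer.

After 1 (seek(10, SET)): offset=10
After 2 (read(2)): returned 'M4', offset=12
After 3 (seek(+4, CUR)): offset=16
After 4 (tell()): offset=16
After 5 (seek(15, SET)): offset=15
After 6 (seek(-18, END)): offset=9
After 7 (read(5)): returned '6M40K', offset=14
After 8 (seek(-25, END)): offset=2
After 9 (seek(8, SET)): offset=8

Answer: 8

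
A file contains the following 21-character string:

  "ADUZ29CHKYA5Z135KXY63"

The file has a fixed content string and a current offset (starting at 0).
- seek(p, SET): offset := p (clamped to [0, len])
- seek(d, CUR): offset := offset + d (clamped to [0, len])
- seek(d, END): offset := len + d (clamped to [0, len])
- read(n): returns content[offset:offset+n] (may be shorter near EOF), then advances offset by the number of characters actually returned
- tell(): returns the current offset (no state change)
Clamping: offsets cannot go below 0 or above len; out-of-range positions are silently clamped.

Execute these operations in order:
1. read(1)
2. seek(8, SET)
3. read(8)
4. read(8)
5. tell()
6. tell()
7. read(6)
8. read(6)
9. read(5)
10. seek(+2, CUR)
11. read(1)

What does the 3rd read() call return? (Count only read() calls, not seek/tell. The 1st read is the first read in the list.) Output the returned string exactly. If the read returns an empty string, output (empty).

After 1 (read(1)): returned 'A', offset=1
After 2 (seek(8, SET)): offset=8
After 3 (read(8)): returned 'KYA5Z135', offset=16
After 4 (read(8)): returned 'KXY63', offset=21
After 5 (tell()): offset=21
After 6 (tell()): offset=21
After 7 (read(6)): returned '', offset=21
After 8 (read(6)): returned '', offset=21
After 9 (read(5)): returned '', offset=21
After 10 (seek(+2, CUR)): offset=21
After 11 (read(1)): returned '', offset=21

Answer: KXY63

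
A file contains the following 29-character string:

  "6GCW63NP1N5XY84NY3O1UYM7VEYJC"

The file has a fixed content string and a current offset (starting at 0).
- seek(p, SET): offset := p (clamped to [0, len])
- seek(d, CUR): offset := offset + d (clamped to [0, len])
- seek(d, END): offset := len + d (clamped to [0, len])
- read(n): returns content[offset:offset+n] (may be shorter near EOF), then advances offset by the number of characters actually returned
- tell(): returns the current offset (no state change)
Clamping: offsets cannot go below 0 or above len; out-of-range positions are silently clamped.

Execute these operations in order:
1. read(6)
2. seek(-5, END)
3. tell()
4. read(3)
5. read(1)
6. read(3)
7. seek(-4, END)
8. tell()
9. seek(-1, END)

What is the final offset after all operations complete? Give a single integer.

After 1 (read(6)): returned '6GCW63', offset=6
After 2 (seek(-5, END)): offset=24
After 3 (tell()): offset=24
After 4 (read(3)): returned 'VEY', offset=27
After 5 (read(1)): returned 'J', offset=28
After 6 (read(3)): returned 'C', offset=29
After 7 (seek(-4, END)): offset=25
After 8 (tell()): offset=25
After 9 (seek(-1, END)): offset=28

Answer: 28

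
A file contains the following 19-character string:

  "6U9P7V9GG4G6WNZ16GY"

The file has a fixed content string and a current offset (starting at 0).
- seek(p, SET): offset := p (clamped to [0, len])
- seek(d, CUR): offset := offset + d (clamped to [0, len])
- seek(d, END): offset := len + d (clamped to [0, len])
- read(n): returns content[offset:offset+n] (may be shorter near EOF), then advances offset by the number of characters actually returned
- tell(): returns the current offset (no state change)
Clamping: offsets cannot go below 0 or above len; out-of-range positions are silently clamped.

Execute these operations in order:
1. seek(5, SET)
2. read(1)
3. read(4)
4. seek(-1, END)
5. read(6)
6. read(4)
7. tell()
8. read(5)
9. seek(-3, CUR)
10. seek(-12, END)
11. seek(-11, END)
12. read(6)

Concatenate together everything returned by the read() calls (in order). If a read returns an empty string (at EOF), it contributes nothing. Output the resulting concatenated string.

After 1 (seek(5, SET)): offset=5
After 2 (read(1)): returned 'V', offset=6
After 3 (read(4)): returned '9GG4', offset=10
After 4 (seek(-1, END)): offset=18
After 5 (read(6)): returned 'Y', offset=19
After 6 (read(4)): returned '', offset=19
After 7 (tell()): offset=19
After 8 (read(5)): returned '', offset=19
After 9 (seek(-3, CUR)): offset=16
After 10 (seek(-12, END)): offset=7
After 11 (seek(-11, END)): offset=8
After 12 (read(6)): returned 'G4G6WN', offset=14

Answer: V9GG4YG4G6WN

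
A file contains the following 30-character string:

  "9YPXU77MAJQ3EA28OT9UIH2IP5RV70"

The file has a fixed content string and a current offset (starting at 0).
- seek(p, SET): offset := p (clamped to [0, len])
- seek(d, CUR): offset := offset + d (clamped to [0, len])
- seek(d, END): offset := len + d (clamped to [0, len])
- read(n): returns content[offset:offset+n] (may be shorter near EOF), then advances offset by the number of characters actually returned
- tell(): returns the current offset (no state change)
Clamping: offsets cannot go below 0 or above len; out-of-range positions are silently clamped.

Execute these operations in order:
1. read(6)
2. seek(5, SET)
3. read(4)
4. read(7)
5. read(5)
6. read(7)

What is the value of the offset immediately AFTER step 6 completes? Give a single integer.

Answer: 28

Derivation:
After 1 (read(6)): returned '9YPXU7', offset=6
After 2 (seek(5, SET)): offset=5
After 3 (read(4)): returned '77MA', offset=9
After 4 (read(7)): returned 'JQ3EA28', offset=16
After 5 (read(5)): returned 'OT9UI', offset=21
After 6 (read(7)): returned 'H2IP5RV', offset=28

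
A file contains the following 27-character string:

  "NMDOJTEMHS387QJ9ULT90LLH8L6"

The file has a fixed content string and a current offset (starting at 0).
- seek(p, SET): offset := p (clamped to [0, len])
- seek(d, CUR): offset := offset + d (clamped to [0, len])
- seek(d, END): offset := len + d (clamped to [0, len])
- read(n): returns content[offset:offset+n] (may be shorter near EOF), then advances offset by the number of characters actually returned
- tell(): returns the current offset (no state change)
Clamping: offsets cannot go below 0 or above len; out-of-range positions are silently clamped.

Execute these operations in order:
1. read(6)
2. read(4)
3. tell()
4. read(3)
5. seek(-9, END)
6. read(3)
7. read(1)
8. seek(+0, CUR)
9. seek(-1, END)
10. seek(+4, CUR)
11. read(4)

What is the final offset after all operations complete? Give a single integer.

Answer: 27

Derivation:
After 1 (read(6)): returned 'NMDOJT', offset=6
After 2 (read(4)): returned 'EMHS', offset=10
After 3 (tell()): offset=10
After 4 (read(3)): returned '387', offset=13
After 5 (seek(-9, END)): offset=18
After 6 (read(3)): returned 'T90', offset=21
After 7 (read(1)): returned 'L', offset=22
After 8 (seek(+0, CUR)): offset=22
After 9 (seek(-1, END)): offset=26
After 10 (seek(+4, CUR)): offset=27
After 11 (read(4)): returned '', offset=27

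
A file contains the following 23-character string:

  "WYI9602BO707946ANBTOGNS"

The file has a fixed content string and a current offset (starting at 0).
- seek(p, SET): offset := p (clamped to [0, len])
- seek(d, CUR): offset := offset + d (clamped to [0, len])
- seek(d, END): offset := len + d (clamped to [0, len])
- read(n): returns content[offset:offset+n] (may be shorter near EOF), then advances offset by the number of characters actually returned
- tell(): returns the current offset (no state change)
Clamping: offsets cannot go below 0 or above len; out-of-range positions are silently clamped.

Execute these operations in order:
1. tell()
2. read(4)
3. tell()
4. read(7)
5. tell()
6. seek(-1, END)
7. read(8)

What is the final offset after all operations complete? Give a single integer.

After 1 (tell()): offset=0
After 2 (read(4)): returned 'WYI9', offset=4
After 3 (tell()): offset=4
After 4 (read(7)): returned '602BO70', offset=11
After 5 (tell()): offset=11
After 6 (seek(-1, END)): offset=22
After 7 (read(8)): returned 'S', offset=23

Answer: 23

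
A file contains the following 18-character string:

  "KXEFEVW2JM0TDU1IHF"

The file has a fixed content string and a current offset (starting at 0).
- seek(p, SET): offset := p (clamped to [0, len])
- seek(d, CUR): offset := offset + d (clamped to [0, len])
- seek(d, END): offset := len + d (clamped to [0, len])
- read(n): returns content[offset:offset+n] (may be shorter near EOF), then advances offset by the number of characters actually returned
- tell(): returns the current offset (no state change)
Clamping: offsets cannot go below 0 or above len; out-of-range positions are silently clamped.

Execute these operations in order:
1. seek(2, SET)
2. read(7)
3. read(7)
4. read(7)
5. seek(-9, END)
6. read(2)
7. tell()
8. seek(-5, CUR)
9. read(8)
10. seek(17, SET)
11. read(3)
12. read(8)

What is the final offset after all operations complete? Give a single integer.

After 1 (seek(2, SET)): offset=2
After 2 (read(7)): returned 'EFEVW2J', offset=9
After 3 (read(7)): returned 'M0TDU1I', offset=16
After 4 (read(7)): returned 'HF', offset=18
After 5 (seek(-9, END)): offset=9
After 6 (read(2)): returned 'M0', offset=11
After 7 (tell()): offset=11
After 8 (seek(-5, CUR)): offset=6
After 9 (read(8)): returned 'W2JM0TDU', offset=14
After 10 (seek(17, SET)): offset=17
After 11 (read(3)): returned 'F', offset=18
After 12 (read(8)): returned '', offset=18

Answer: 18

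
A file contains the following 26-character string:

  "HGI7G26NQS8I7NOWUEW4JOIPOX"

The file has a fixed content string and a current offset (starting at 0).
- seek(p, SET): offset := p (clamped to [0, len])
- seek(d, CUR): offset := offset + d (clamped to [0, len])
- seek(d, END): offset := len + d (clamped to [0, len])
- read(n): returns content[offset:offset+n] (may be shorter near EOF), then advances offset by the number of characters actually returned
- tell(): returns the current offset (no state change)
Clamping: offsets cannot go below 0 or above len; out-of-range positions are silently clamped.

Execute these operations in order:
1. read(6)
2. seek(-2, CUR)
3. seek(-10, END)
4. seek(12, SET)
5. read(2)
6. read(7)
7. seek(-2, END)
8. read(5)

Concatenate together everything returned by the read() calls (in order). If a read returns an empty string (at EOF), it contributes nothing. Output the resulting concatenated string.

After 1 (read(6)): returned 'HGI7G2', offset=6
After 2 (seek(-2, CUR)): offset=4
After 3 (seek(-10, END)): offset=16
After 4 (seek(12, SET)): offset=12
After 5 (read(2)): returned '7N', offset=14
After 6 (read(7)): returned 'OWUEW4J', offset=21
After 7 (seek(-2, END)): offset=24
After 8 (read(5)): returned 'OX', offset=26

Answer: HGI7G27NOWUEW4JOX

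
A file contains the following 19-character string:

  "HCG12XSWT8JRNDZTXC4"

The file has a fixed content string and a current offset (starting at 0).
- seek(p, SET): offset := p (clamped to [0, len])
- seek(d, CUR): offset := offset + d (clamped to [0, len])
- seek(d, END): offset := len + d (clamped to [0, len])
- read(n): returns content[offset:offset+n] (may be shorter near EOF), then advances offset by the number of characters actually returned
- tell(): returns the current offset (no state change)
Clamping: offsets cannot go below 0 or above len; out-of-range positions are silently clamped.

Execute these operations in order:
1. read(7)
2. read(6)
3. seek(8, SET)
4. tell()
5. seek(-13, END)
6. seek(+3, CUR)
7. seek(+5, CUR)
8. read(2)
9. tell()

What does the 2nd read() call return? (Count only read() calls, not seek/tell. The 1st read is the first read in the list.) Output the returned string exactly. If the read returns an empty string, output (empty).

Answer: WT8JRN

Derivation:
After 1 (read(7)): returned 'HCG12XS', offset=7
After 2 (read(6)): returned 'WT8JRN', offset=13
After 3 (seek(8, SET)): offset=8
After 4 (tell()): offset=8
After 5 (seek(-13, END)): offset=6
After 6 (seek(+3, CUR)): offset=9
After 7 (seek(+5, CUR)): offset=14
After 8 (read(2)): returned 'ZT', offset=16
After 9 (tell()): offset=16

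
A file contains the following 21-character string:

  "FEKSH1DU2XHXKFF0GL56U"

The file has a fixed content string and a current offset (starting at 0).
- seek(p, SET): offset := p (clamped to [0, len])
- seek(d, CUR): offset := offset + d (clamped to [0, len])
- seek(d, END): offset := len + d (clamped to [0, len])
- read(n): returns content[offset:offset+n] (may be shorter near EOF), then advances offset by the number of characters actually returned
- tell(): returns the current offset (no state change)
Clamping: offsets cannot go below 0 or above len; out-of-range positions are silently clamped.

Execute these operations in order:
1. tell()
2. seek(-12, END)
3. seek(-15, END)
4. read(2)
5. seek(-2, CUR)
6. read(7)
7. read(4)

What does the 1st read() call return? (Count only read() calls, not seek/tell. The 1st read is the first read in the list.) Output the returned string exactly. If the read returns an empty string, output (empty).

After 1 (tell()): offset=0
After 2 (seek(-12, END)): offset=9
After 3 (seek(-15, END)): offset=6
After 4 (read(2)): returned 'DU', offset=8
After 5 (seek(-2, CUR)): offset=6
After 6 (read(7)): returned 'DU2XHXK', offset=13
After 7 (read(4)): returned 'FF0G', offset=17

Answer: DU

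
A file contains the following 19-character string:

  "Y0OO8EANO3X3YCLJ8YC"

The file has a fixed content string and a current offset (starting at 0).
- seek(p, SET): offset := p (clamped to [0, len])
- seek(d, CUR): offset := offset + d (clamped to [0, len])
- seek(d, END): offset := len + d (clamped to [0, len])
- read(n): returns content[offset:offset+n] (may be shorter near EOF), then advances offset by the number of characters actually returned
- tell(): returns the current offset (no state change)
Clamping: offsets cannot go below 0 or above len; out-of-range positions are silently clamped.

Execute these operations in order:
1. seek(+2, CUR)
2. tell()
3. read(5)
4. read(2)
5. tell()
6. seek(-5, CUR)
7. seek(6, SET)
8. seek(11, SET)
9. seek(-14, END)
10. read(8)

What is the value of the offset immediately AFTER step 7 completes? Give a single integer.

After 1 (seek(+2, CUR)): offset=2
After 2 (tell()): offset=2
After 3 (read(5)): returned 'OO8EA', offset=7
After 4 (read(2)): returned 'NO', offset=9
After 5 (tell()): offset=9
After 6 (seek(-5, CUR)): offset=4
After 7 (seek(6, SET)): offset=6

Answer: 6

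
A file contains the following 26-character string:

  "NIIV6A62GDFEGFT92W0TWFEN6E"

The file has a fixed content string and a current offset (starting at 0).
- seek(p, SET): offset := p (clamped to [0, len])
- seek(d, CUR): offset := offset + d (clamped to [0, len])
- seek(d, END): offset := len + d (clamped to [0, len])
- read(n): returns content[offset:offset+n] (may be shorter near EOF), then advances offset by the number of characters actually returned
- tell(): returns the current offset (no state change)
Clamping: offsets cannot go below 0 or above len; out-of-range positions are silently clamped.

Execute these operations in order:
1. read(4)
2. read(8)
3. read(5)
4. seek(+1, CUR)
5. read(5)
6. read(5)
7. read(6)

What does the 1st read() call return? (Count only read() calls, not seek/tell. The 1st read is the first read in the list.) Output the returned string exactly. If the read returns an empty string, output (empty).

After 1 (read(4)): returned 'NIIV', offset=4
After 2 (read(8)): returned '6A62GDFE', offset=12
After 3 (read(5)): returned 'GFT92', offset=17
After 4 (seek(+1, CUR)): offset=18
After 5 (read(5)): returned '0TWFE', offset=23
After 6 (read(5)): returned 'N6E', offset=26
After 7 (read(6)): returned '', offset=26

Answer: NIIV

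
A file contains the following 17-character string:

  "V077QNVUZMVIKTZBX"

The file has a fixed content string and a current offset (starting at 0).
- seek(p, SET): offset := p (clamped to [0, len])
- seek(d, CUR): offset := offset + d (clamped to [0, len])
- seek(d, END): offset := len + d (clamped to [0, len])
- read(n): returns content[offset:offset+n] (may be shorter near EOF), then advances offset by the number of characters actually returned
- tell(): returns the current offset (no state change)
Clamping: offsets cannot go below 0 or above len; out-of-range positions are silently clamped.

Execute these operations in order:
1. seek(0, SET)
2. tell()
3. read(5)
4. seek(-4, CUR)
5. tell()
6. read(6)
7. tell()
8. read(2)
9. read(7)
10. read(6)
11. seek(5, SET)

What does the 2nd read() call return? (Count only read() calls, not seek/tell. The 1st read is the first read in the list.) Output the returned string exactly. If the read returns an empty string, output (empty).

Answer: 077QNV

Derivation:
After 1 (seek(0, SET)): offset=0
After 2 (tell()): offset=0
After 3 (read(5)): returned 'V077Q', offset=5
After 4 (seek(-4, CUR)): offset=1
After 5 (tell()): offset=1
After 6 (read(6)): returned '077QNV', offset=7
After 7 (tell()): offset=7
After 8 (read(2)): returned 'UZ', offset=9
After 9 (read(7)): returned 'MVIKTZB', offset=16
After 10 (read(6)): returned 'X', offset=17
After 11 (seek(5, SET)): offset=5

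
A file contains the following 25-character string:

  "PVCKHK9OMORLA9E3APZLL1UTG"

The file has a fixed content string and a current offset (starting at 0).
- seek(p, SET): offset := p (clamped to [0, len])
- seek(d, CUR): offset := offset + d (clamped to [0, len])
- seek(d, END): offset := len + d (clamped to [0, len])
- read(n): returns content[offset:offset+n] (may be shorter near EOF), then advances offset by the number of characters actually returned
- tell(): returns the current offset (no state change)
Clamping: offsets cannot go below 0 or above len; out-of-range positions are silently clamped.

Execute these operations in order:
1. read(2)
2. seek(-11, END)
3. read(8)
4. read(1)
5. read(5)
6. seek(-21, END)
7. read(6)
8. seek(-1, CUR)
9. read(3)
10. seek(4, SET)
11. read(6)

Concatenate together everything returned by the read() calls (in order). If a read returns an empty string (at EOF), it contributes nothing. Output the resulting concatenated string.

Answer: PVE3APZLL1UTGHK9OMOORLHK9OMO

Derivation:
After 1 (read(2)): returned 'PV', offset=2
After 2 (seek(-11, END)): offset=14
After 3 (read(8)): returned 'E3APZLL1', offset=22
After 4 (read(1)): returned 'U', offset=23
After 5 (read(5)): returned 'TG', offset=25
After 6 (seek(-21, END)): offset=4
After 7 (read(6)): returned 'HK9OMO', offset=10
After 8 (seek(-1, CUR)): offset=9
After 9 (read(3)): returned 'ORL', offset=12
After 10 (seek(4, SET)): offset=4
After 11 (read(6)): returned 'HK9OMO', offset=10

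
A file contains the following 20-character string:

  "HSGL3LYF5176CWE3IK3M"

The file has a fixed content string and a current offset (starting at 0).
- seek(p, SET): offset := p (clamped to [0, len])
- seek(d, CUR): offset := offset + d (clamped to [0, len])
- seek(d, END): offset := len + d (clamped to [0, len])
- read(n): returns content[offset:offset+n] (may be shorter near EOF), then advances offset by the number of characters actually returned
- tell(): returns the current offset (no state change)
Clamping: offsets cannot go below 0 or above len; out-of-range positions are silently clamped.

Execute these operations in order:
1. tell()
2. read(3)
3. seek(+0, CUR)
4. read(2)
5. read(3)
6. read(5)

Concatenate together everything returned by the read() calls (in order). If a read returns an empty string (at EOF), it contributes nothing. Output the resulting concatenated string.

Answer: HSGL3LYF5176C

Derivation:
After 1 (tell()): offset=0
After 2 (read(3)): returned 'HSG', offset=3
After 3 (seek(+0, CUR)): offset=3
After 4 (read(2)): returned 'L3', offset=5
After 5 (read(3)): returned 'LYF', offset=8
After 6 (read(5)): returned '5176C', offset=13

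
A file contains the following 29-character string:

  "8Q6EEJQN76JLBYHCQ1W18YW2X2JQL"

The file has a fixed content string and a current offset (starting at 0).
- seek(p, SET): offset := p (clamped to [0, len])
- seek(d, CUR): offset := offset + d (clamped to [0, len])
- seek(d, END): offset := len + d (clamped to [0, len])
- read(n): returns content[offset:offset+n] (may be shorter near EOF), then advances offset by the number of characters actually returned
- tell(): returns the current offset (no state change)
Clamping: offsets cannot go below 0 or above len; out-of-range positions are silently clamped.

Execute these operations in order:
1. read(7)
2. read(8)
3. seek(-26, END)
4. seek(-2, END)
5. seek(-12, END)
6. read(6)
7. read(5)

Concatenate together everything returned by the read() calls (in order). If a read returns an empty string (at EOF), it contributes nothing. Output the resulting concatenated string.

Answer: 8Q6EEJQN76JLBYH1W18YW2X2JQ

Derivation:
After 1 (read(7)): returned '8Q6EEJQ', offset=7
After 2 (read(8)): returned 'N76JLBYH', offset=15
After 3 (seek(-26, END)): offset=3
After 4 (seek(-2, END)): offset=27
After 5 (seek(-12, END)): offset=17
After 6 (read(6)): returned '1W18YW', offset=23
After 7 (read(5)): returned '2X2JQ', offset=28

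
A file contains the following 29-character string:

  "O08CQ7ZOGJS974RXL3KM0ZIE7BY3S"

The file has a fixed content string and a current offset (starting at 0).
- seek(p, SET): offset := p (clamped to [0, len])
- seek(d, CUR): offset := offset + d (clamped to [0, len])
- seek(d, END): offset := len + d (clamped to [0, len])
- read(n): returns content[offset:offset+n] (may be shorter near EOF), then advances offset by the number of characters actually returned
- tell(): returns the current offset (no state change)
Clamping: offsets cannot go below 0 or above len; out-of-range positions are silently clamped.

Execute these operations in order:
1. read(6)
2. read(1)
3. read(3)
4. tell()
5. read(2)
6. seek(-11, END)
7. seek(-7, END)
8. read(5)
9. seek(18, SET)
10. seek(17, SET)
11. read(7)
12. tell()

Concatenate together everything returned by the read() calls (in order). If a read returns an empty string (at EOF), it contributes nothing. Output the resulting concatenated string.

After 1 (read(6)): returned 'O08CQ7', offset=6
After 2 (read(1)): returned 'Z', offset=7
After 3 (read(3)): returned 'OGJ', offset=10
After 4 (tell()): offset=10
After 5 (read(2)): returned 'S9', offset=12
After 6 (seek(-11, END)): offset=18
After 7 (seek(-7, END)): offset=22
After 8 (read(5)): returned 'IE7BY', offset=27
After 9 (seek(18, SET)): offset=18
After 10 (seek(17, SET)): offset=17
After 11 (read(7)): returned '3KM0ZIE', offset=24
After 12 (tell()): offset=24

Answer: O08CQ7ZOGJS9IE7BY3KM0ZIE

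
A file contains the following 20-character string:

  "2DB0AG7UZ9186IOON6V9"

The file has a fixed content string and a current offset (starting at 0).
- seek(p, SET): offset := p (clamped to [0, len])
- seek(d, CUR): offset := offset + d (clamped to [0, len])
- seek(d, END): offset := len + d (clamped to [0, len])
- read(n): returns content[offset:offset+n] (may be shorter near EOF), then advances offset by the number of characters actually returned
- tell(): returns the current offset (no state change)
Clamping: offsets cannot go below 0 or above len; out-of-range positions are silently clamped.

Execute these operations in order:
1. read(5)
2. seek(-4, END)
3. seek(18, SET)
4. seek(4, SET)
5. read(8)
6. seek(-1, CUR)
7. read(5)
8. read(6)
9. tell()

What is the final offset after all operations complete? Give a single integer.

Answer: 20

Derivation:
After 1 (read(5)): returned '2DB0A', offset=5
After 2 (seek(-4, END)): offset=16
After 3 (seek(18, SET)): offset=18
After 4 (seek(4, SET)): offset=4
After 5 (read(8)): returned 'AG7UZ918', offset=12
After 6 (seek(-1, CUR)): offset=11
After 7 (read(5)): returned '86IOO', offset=16
After 8 (read(6)): returned 'N6V9', offset=20
After 9 (tell()): offset=20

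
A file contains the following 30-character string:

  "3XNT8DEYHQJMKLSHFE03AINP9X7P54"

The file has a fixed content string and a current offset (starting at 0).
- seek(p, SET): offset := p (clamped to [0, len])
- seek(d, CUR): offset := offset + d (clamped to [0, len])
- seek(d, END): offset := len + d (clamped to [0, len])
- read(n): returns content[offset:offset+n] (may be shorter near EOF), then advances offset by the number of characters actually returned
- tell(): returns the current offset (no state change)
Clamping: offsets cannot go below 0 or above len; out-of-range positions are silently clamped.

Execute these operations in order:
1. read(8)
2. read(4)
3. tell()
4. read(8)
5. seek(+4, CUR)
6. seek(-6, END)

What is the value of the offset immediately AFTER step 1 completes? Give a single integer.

After 1 (read(8)): returned '3XNT8DEY', offset=8

Answer: 8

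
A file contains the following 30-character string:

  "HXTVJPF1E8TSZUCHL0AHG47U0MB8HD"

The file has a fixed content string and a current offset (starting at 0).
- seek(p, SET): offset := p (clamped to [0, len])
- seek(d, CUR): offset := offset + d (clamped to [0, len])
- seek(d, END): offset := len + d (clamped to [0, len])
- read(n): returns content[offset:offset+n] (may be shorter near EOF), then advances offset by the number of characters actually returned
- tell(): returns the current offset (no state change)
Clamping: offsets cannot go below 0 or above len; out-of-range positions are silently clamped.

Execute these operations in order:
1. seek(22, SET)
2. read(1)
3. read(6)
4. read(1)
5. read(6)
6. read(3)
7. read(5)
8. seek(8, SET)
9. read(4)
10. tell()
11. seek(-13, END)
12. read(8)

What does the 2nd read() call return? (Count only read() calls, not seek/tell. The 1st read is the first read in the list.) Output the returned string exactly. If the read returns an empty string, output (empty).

Answer: U0MB8H

Derivation:
After 1 (seek(22, SET)): offset=22
After 2 (read(1)): returned '7', offset=23
After 3 (read(6)): returned 'U0MB8H', offset=29
After 4 (read(1)): returned 'D', offset=30
After 5 (read(6)): returned '', offset=30
After 6 (read(3)): returned '', offset=30
After 7 (read(5)): returned '', offset=30
After 8 (seek(8, SET)): offset=8
After 9 (read(4)): returned 'E8TS', offset=12
After 10 (tell()): offset=12
After 11 (seek(-13, END)): offset=17
After 12 (read(8)): returned '0AHG47U0', offset=25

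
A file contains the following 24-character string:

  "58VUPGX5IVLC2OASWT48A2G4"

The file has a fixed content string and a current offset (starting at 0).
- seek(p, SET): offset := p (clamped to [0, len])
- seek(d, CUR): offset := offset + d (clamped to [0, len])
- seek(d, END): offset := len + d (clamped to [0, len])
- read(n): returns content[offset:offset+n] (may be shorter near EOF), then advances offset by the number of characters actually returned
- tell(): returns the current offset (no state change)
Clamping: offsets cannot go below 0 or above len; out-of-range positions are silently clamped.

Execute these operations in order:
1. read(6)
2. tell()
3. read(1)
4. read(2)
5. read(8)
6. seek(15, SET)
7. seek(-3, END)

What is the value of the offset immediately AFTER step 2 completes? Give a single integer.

After 1 (read(6)): returned '58VUPG', offset=6
After 2 (tell()): offset=6

Answer: 6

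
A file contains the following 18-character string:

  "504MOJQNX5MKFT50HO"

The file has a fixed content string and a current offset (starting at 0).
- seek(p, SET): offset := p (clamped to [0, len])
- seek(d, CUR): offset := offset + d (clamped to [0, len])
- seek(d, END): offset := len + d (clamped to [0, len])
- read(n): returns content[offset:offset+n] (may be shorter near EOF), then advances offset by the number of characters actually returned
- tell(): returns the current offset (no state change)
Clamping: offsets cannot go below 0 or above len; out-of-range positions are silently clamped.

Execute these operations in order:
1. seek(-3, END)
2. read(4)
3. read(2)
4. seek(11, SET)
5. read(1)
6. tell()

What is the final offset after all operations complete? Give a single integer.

After 1 (seek(-3, END)): offset=15
After 2 (read(4)): returned '0HO', offset=18
After 3 (read(2)): returned '', offset=18
After 4 (seek(11, SET)): offset=11
After 5 (read(1)): returned 'K', offset=12
After 6 (tell()): offset=12

Answer: 12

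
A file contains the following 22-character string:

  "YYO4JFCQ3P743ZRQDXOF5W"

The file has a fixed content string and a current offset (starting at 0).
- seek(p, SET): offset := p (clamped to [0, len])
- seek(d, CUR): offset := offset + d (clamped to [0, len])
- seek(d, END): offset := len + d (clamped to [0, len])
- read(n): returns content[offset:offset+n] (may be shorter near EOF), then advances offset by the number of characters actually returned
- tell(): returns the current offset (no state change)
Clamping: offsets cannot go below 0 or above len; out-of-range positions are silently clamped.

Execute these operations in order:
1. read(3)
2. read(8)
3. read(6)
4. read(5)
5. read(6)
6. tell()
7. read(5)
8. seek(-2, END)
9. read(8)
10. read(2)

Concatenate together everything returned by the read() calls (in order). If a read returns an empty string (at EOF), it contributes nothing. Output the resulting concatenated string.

Answer: YYO4JFCQ3P743ZRQDXOF5W5W

Derivation:
After 1 (read(3)): returned 'YYO', offset=3
After 2 (read(8)): returned '4JFCQ3P7', offset=11
After 3 (read(6)): returned '43ZRQD', offset=17
After 4 (read(5)): returned 'XOF5W', offset=22
After 5 (read(6)): returned '', offset=22
After 6 (tell()): offset=22
After 7 (read(5)): returned '', offset=22
After 8 (seek(-2, END)): offset=20
After 9 (read(8)): returned '5W', offset=22
After 10 (read(2)): returned '', offset=22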